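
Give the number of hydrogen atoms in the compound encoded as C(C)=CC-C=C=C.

10

Hydrogens are implicit in SMILES; fill each atom to its normal valence:
  3 × C: 1 H each → 3
  2 × C: 2 H each → 4
  1 × C: 3 H
  1 × C: no H
  Total hydrogens = 10.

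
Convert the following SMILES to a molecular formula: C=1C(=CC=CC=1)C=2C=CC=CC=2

C12H10

Heavy atoms from the SMILES: 12 C.
Implicit hydrogens by atom environment:
  10 × C (aromatic): 1 H each → 10
  2 × C (aromatic): no H
  Total hydrogens = 10.
Molecular formula: C12H10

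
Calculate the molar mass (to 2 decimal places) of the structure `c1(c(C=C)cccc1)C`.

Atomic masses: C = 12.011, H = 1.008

Molecular formula: C9H10.
M = 9×12.011 + 10×1.008 = 118.18 g/mol.

118.18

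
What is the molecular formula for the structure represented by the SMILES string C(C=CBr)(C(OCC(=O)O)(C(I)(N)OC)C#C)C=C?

Heavy atoms from the SMILES: 1 Br, 12 C, 1 I, 1 N, 4 O.
Implicit hydrogens by atom environment:
  5 × C: 1 H each → 5
  4 × C: no H
  3 × O: no H
  2 × C: 2 H each → 4
  1 × Br: no H
  1 × C: 3 H
  1 × I: no H
  1 × N: 2 H
  1 × O: 1 H
  Total hydrogens = 15.
Molecular formula: C12H15BrINO4

C12H15BrINO4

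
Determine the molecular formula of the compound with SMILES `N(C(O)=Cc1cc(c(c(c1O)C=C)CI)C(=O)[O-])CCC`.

C15H17INO4-

Heavy atoms from the SMILES: 15 C, 1 I, 1 N, 4 O.
Implicit hydrogens by atom environment:
  5 × C (aromatic): no H
  4 × C: 2 H each → 8
  2 × C: 1 H each → 2
  2 × C: no H
  2 × O: 1 H each → 2
  1 × C: 3 H
  1 × C (aromatic): 1 H
  1 × I: no H
  1 × N: 1 H
  1 × O: no H
  1 × O (charge -1): no H
  Total hydrogens = 17.
Net charge -1.
Molecular formula: C15H17INO4-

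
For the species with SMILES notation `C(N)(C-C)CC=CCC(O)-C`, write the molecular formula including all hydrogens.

Heavy atoms from the SMILES: 9 C, 1 N, 1 O.
Implicit hydrogens by atom environment:
  4 × C: 1 H each → 4
  3 × C: 2 H each → 6
  2 × C: 3 H each → 6
  1 × N: 2 H
  1 × O: 1 H
  Total hydrogens = 19.
Molecular formula: C9H19NO

C9H19NO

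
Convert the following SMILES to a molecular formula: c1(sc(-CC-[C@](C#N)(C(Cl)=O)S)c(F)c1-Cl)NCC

Heavy atoms from the SMILES: 11 C, 2 Cl, 1 F, 2 N, 1 O, 2 S.
Implicit hydrogens by atom environment:
  4 × C (aromatic): no H
  3 × C: 2 H each → 6
  3 × C: no H
  2 × Cl: no H
  1 × C: 3 H
  1 × F: no H
  1 × N: 1 H
  1 × N: no H
  1 × O: no H
  1 × S: 1 H
  1 × S (aromatic): no H
  Total hydrogens = 11.
Molecular formula: C11H11Cl2FN2OS2

C11H11Cl2FN2OS2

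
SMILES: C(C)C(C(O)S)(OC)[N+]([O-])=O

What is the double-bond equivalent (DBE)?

1

Molecular formula from the SMILES: C5H11NO4S.
DoU = (2C + 2 + N − H − X)/2 = (2·5 + 2 + 1 − 11 − 0)/2 = 2/2 = 1.
(Structurally: 0 ring(s) + 1 π bond(s) = 1.)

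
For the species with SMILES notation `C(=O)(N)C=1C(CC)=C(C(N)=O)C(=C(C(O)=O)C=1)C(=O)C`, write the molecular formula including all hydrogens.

C13H14N2O5

Heavy atoms from the SMILES: 13 C, 2 N, 5 O.
Implicit hydrogens by atom environment:
  5 × C (aromatic): no H
  4 × C: no H
  4 × O: no H
  2 × C: 3 H each → 6
  2 × N: 2 H each → 4
  1 × C: 2 H
  1 × C (aromatic): 1 H
  1 × O: 1 H
  Total hydrogens = 14.
Molecular formula: C13H14N2O5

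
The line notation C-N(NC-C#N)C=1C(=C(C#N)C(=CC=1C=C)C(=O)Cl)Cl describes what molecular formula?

C13H10Cl2N4O

Heavy atoms from the SMILES: 13 C, 2 Cl, 4 N, 1 O.
Implicit hydrogens by atom environment:
  5 × C (aromatic): no H
  3 × C: no H
  3 × N: no H
  2 × C: 2 H each → 4
  2 × Cl: no H
  1 × C: 3 H
  1 × C (aromatic): 1 H
  1 × C: 1 H
  1 × N: 1 H
  1 × O: no H
  Total hydrogens = 10.
Molecular formula: C13H10Cl2N4O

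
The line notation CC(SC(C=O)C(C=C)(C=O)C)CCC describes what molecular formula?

C12H20O2S

Heavy atoms from the SMILES: 12 C, 2 O, 1 S.
Implicit hydrogens by atom environment:
  5 × C: 1 H each → 5
  3 × C: 3 H each → 9
  3 × C: 2 H each → 6
  2 × O: no H
  1 × C: no H
  1 × S: no H
  Total hydrogens = 20.
Molecular formula: C12H20O2S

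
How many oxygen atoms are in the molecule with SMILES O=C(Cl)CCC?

The symbol for oxygen appears 1 time in the SMILES.

1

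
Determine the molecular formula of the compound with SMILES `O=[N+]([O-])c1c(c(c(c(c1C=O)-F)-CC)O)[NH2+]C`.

Heavy atoms from the SMILES: 10 C, 1 F, 2 N, 4 O.
Implicit hydrogens by atom environment:
  6 × C (aromatic): no H
  2 × C: 3 H each → 6
  2 × O: no H
  1 × C: 2 H
  1 × C: 1 H
  1 × F: no H
  1 × N (charge +1): 2 H
  1 × N (charge +1): no H
  1 × O: 1 H
  1 × O (charge -1): no H
  Total hydrogens = 12.
Net charge +1.
Molecular formula: C10H12FN2O4+

C10H12FN2O4+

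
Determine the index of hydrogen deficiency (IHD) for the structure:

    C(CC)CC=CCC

1

Molecular formula from the SMILES: C8H16.
DoU = (2C + 2 + N − H − X)/2 = (2·8 + 2 + 0 − 16 − 0)/2 = 2/2 = 1.
(Structurally: 0 ring(s) + 1 π bond(s) = 1.)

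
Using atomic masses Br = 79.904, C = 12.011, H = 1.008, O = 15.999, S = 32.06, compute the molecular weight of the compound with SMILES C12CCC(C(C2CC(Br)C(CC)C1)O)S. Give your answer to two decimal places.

293.26

Molecular formula: C12H21BrOS.
M = 1×79.904 + 12×12.011 + 21×1.008 + 1×15.999 + 1×32.06 = 293.26 g/mol.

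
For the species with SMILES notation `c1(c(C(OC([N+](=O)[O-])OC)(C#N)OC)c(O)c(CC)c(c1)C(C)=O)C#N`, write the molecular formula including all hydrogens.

C16H17N3O7

Heavy atoms from the SMILES: 16 C, 3 N, 7 O.
Implicit hydrogens by atom environment:
  5 × C (aromatic): no H
  5 × O: no H
  4 × C: 3 H each → 12
  4 × C: no H
  2 × N: no H
  1 × C: 2 H
  1 × C (aromatic): 1 H
  1 × C: 1 H
  1 × N (charge +1): no H
  1 × O: 1 H
  1 × O (charge -1): no H
  Total hydrogens = 17.
Molecular formula: C16H17N3O7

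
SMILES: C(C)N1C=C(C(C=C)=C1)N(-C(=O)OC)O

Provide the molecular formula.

C10H14N2O3

Heavy atoms from the SMILES: 10 C, 2 N, 3 O.
Implicit hydrogens by atom environment:
  2 × C: 3 H each → 6
  2 × C: 2 H each → 4
  2 × C (aromatic): 1 H each → 2
  2 × C (aromatic): no H
  2 × O: no H
  1 × C: 1 H
  1 × C: no H
  1 × N (aromatic): no H
  1 × N: no H
  1 × O: 1 H
  Total hydrogens = 14.
Molecular formula: C10H14N2O3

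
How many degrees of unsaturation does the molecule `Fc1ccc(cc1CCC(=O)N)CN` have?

Molecular formula from the SMILES: C10H13FN2O.
DoU = (2C + 2 + N − H − X)/2 = (2·10 + 2 + 2 − 13 − 1)/2 = 10/2 = 5.
(Structurally: 1 ring(s) + 4 π bond(s) = 5.)

5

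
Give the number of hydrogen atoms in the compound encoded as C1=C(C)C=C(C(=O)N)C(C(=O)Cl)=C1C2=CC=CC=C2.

Hydrogens are implicit in SMILES; fill each atom to its normal valence:
  7 × C (aromatic): 1 H each → 7
  5 × C (aromatic): no H
  2 × C: no H
  2 × O: no H
  1 × C: 3 H
  1 × Cl: no H
  1 × N: 2 H
  Total hydrogens = 12.

12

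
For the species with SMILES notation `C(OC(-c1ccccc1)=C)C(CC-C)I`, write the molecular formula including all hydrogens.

C13H17IO

Heavy atoms from the SMILES: 13 C, 1 I, 1 O.
Implicit hydrogens by atom environment:
  5 × C (aromatic): 1 H each → 5
  4 × C: 2 H each → 8
  1 × C: 3 H
  1 × C: 1 H
  1 × C: no H
  1 × C (aromatic): no H
  1 × I: no H
  1 × O: no H
  Total hydrogens = 17.
Molecular formula: C13H17IO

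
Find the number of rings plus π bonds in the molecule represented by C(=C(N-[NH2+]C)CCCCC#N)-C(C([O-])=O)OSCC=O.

5

Molecular formula from the SMILES: C12H19N3O4S.
DoU = (2C + 2 + N − H − X)/2 = (2·12 + 2 + 3 − 19 − 0)/2 = 10/2 = 5.
(Structurally: 0 ring(s) + 5 π bond(s) = 5.)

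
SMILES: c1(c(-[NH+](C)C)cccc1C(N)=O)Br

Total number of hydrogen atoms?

Hydrogens are implicit in SMILES; fill each atom to its normal valence:
  3 × C (aromatic): 1 H each → 3
  3 × C (aromatic): no H
  2 × C: 3 H each → 6
  1 × Br: no H
  1 × C: no H
  1 × N: 2 H
  1 × N (charge +1): 1 H
  1 × O: no H
  Total hydrogens = 12.

12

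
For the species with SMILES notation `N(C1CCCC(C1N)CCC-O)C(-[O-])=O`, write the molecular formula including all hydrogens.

Heavy atoms from the SMILES: 10 C, 2 N, 3 O.
Implicit hydrogens by atom environment:
  6 × C: 2 H each → 12
  3 × C: 1 H each → 3
  1 × C: no H
  1 × N: 2 H
  1 × N: 1 H
  1 × O: 1 H
  1 × O: no H
  1 × O (charge -1): no H
  Total hydrogens = 19.
Net charge -1.
Molecular formula: C10H19N2O3-

C10H19N2O3-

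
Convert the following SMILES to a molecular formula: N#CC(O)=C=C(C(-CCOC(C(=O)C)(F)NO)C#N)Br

C11H11BrFN3O4

Heavy atoms from the SMILES: 1 Br, 11 C, 1 F, 3 N, 4 O.
Implicit hydrogens by atom environment:
  7 × C: no H
  2 × C: 2 H each → 4
  2 × N: no H
  2 × O: 1 H each → 2
  2 × O: no H
  1 × Br: no H
  1 × C: 3 H
  1 × C: 1 H
  1 × F: no H
  1 × N: 1 H
  Total hydrogens = 11.
Molecular formula: C11H11BrFN3O4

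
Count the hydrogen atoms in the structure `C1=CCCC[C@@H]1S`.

Hydrogens are implicit in SMILES; fill each atom to its normal valence:
  3 × C: 2 H each → 6
  3 × C: 1 H each → 3
  1 × S: 1 H
  Total hydrogens = 10.

10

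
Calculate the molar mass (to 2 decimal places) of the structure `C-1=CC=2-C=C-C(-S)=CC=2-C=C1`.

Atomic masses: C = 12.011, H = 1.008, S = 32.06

Molecular formula: C10H8S.
M = 10×12.011 + 8×1.008 + 1×32.06 = 160.23 g/mol.

160.23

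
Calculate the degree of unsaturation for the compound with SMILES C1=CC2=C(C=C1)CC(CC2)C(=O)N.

Molecular formula from the SMILES: C11H13NO.
DoU = (2C + 2 + N − H − X)/2 = (2·11 + 2 + 1 − 13 − 0)/2 = 12/2 = 6.
(Structurally: 2 ring(s) + 4 π bond(s) = 6.)

6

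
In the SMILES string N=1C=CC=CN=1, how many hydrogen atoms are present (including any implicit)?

Hydrogens are implicit in SMILES; fill each atom to its normal valence:
  4 × C (aromatic): 1 H each → 4
  2 × N (aromatic): no H
  Total hydrogens = 4.

4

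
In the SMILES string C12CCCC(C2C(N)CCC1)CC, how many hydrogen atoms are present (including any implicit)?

Hydrogens are implicit in SMILES; fill each atom to its normal valence:
  7 × C: 2 H each → 14
  4 × C: 1 H each → 4
  1 × C: 3 H
  1 × N: 2 H
  Total hydrogens = 23.

23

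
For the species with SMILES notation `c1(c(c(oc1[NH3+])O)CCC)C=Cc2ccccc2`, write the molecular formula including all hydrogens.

C15H18NO2+

Heavy atoms from the SMILES: 15 C, 1 N, 2 O.
Implicit hydrogens by atom environment:
  5 × C (aromatic): 1 H each → 5
  5 × C (aromatic): no H
  2 × C: 2 H each → 4
  2 × C: 1 H each → 2
  1 × C: 3 H
  1 × N (charge +1): 3 H
  1 × O: 1 H
  1 × O (aromatic): no H
  Total hydrogens = 18.
Net charge +1.
Molecular formula: C15H18NO2+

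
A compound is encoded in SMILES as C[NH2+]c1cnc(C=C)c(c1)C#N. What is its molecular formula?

C9H10N3+

Heavy atoms from the SMILES: 9 C, 3 N.
Implicit hydrogens by atom environment:
  3 × C (aromatic): no H
  2 × C (aromatic): 1 H each → 2
  1 × C: 3 H
  1 × C: 2 H
  1 × C: 1 H
  1 × C: no H
  1 × N (charge +1): 2 H
  1 × N (aromatic): no H
  1 × N: no H
  Total hydrogens = 10.
Net charge +1.
Molecular formula: C9H10N3+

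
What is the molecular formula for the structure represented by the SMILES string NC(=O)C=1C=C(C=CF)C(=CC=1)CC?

Heavy atoms from the SMILES: 11 C, 1 F, 1 N, 1 O.
Implicit hydrogens by atom environment:
  3 × C (aromatic): 1 H each → 3
  3 × C (aromatic): no H
  2 × C: 1 H each → 2
  1 × C: 3 H
  1 × C: 2 H
  1 × C: no H
  1 × F: no H
  1 × N: 2 H
  1 × O: no H
  Total hydrogens = 12.
Molecular formula: C11H12FNO

C11H12FNO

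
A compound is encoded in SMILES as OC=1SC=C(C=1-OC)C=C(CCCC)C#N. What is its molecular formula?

C12H15NO2S

Heavy atoms from the SMILES: 12 C, 1 N, 2 O, 1 S.
Implicit hydrogens by atom environment:
  3 × C: 2 H each → 6
  3 × C (aromatic): no H
  2 × C: 3 H each → 6
  2 × C: no H
  1 × C (aromatic): 1 H
  1 × C: 1 H
  1 × N: no H
  1 × O: 1 H
  1 × O: no H
  1 × S (aromatic): no H
  Total hydrogens = 15.
Molecular formula: C12H15NO2S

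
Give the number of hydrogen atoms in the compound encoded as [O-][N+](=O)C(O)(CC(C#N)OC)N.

Hydrogens are implicit in SMILES; fill each atom to its normal valence:
  2 × C: no H
  2 × O: no H
  1 × C: 3 H
  1 × C: 2 H
  1 × C: 1 H
  1 × N: 2 H
  1 × N: no H
  1 × N (charge +1): no H
  1 × O: 1 H
  1 × O (charge -1): no H
  Total hydrogens = 9.

9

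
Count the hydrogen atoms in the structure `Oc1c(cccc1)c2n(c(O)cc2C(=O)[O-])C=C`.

Hydrogens are implicit in SMILES; fill each atom to its normal valence:
  5 × C (aromatic): 1 H each → 5
  5 × C (aromatic): no H
  2 × O: 1 H each → 2
  1 × C: 2 H
  1 × C: 1 H
  1 × C: no H
  1 × N (aromatic): no H
  1 × O: no H
  1 × O (charge -1): no H
  Total hydrogens = 10.

10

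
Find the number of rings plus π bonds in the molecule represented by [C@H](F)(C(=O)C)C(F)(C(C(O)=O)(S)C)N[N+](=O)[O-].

3

Molecular formula from the SMILES: C7H10F2N2O5S.
DoU = (2C + 2 + N − H − X)/2 = (2·7 + 2 + 2 − 10 − 2)/2 = 6/2 = 3.
(Structurally: 0 ring(s) + 3 π bond(s) = 3.)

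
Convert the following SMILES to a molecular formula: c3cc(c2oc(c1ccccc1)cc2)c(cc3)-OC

C17H14O2

Heavy atoms from the SMILES: 17 C, 2 O.
Implicit hydrogens by atom environment:
  11 × C (aromatic): 1 H each → 11
  5 × C (aromatic): no H
  1 × C: 3 H
  1 × O (aromatic): no H
  1 × O: no H
  Total hydrogens = 14.
Molecular formula: C17H14O2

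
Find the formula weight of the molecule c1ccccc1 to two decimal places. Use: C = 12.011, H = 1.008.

Molecular formula: C6H6.
M = 6×12.011 + 6×1.008 = 78.11 g/mol.

78.11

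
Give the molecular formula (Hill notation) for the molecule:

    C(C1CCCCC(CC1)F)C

Heavy atoms from the SMILES: 10 C, 1 F.
Implicit hydrogens by atom environment:
  7 × C: 2 H each → 14
  2 × C: 1 H each → 2
  1 × C: 3 H
  1 × F: no H
  Total hydrogens = 19.
Molecular formula: C10H19F

C10H19F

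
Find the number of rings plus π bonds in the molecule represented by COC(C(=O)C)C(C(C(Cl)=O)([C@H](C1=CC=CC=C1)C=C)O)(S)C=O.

Molecular formula from the SMILES: C17H19ClO5S.
DoU = (2C + 2 + N − H − X)/2 = (2·17 + 2 + 0 − 19 − 1)/2 = 16/2 = 8.
(Structurally: 1 ring(s) + 7 π bond(s) = 8.)

8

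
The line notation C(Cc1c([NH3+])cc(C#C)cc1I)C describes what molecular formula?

C11H13IN+

Heavy atoms from the SMILES: 11 C, 1 I, 1 N.
Implicit hydrogens by atom environment:
  4 × C (aromatic): no H
  2 × C: 2 H each → 4
  2 × C (aromatic): 1 H each → 2
  1 × C: 3 H
  1 × C: 1 H
  1 × C: no H
  1 × I: no H
  1 × N (charge +1): 3 H
  Total hydrogens = 13.
Net charge +1.
Molecular formula: C11H13IN+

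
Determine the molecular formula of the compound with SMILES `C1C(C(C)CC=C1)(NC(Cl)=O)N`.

Heavy atoms from the SMILES: 8 C, 1 Cl, 2 N, 1 O.
Implicit hydrogens by atom environment:
  3 × C: 1 H each → 3
  2 × C: 2 H each → 4
  2 × C: no H
  1 × C: 3 H
  1 × Cl: no H
  1 × N: 2 H
  1 × N: 1 H
  1 × O: no H
  Total hydrogens = 13.
Molecular formula: C8H13ClN2O

C8H13ClN2O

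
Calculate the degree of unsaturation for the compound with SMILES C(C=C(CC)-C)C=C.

Molecular formula from the SMILES: C8H14.
DoU = (2C + 2 + N − H − X)/2 = (2·8 + 2 + 0 − 14 − 0)/2 = 4/2 = 2.
(Structurally: 0 ring(s) + 2 π bond(s) = 2.)

2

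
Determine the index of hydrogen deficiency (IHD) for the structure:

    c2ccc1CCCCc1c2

5

Molecular formula from the SMILES: C10H12.
DoU = (2C + 2 + N − H − X)/2 = (2·10 + 2 + 0 − 12 − 0)/2 = 10/2 = 5.
(Structurally: 2 ring(s) + 3 π bond(s) = 5.)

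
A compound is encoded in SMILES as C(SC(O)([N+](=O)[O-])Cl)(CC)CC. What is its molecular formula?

C6H12ClNO3S

Heavy atoms from the SMILES: 6 C, 1 Cl, 1 N, 3 O, 1 S.
Implicit hydrogens by atom environment:
  2 × C: 3 H each → 6
  2 × C: 2 H each → 4
  1 × C: 1 H
  1 × C: no H
  1 × Cl: no H
  1 × N (charge +1): no H
  1 × O: 1 H
  1 × O: no H
  1 × O (charge -1): no H
  1 × S: no H
  Total hydrogens = 12.
Molecular formula: C6H12ClNO3S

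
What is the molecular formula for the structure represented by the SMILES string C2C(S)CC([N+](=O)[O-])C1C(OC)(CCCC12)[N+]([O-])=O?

C11H18N2O5S

Heavy atoms from the SMILES: 11 C, 2 N, 5 O, 1 S.
Implicit hydrogens by atom environment:
  5 × C: 2 H each → 10
  4 × C: 1 H each → 4
  3 × O: no H
  2 × N (charge +1): no H
  2 × O (charge -1): no H
  1 × C: 3 H
  1 × C: no H
  1 × S: 1 H
  Total hydrogens = 18.
Molecular formula: C11H18N2O5S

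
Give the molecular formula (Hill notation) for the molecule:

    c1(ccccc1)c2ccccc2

C12H10

Heavy atoms from the SMILES: 12 C.
Implicit hydrogens by atom environment:
  10 × C (aromatic): 1 H each → 10
  2 × C (aromatic): no H
  Total hydrogens = 10.
Molecular formula: C12H10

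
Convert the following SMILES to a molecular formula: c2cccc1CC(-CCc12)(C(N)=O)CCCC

C15H21NO

Heavy atoms from the SMILES: 15 C, 1 N, 1 O.
Implicit hydrogens by atom environment:
  6 × C: 2 H each → 12
  4 × C (aromatic): 1 H each → 4
  2 × C (aromatic): no H
  2 × C: no H
  1 × C: 3 H
  1 × N: 2 H
  1 × O: no H
  Total hydrogens = 21.
Molecular formula: C15H21NO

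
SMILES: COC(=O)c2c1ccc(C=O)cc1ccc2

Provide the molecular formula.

C13H10O3

Heavy atoms from the SMILES: 13 C, 3 O.
Implicit hydrogens by atom environment:
  6 × C (aromatic): 1 H each → 6
  4 × C (aromatic): no H
  3 × O: no H
  1 × C: 3 H
  1 × C: 1 H
  1 × C: no H
  Total hydrogens = 10.
Molecular formula: C13H10O3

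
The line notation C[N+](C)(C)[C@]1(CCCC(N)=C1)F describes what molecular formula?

C9H18FN2+

Heavy atoms from the SMILES: 9 C, 1 F, 2 N.
Implicit hydrogens by atom environment:
  3 × C: 3 H each → 9
  3 × C: 2 H each → 6
  2 × C: no H
  1 × C: 1 H
  1 × F: no H
  1 × N: 2 H
  1 × N (charge +1): no H
  Total hydrogens = 18.
Net charge +1.
Molecular formula: C9H18FN2+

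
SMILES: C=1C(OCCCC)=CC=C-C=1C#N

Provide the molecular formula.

C11H13NO

Heavy atoms from the SMILES: 11 C, 1 N, 1 O.
Implicit hydrogens by atom environment:
  4 × C (aromatic): 1 H each → 4
  3 × C: 2 H each → 6
  2 × C (aromatic): no H
  1 × C: 3 H
  1 × C: no H
  1 × N: no H
  1 × O: no H
  Total hydrogens = 13.
Molecular formula: C11H13NO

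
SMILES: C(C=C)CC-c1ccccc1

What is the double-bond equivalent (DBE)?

5

Molecular formula from the SMILES: C11H14.
DoU = (2C + 2 + N − H − X)/2 = (2·11 + 2 + 0 − 14 − 0)/2 = 10/2 = 5.
(Structurally: 1 ring(s) + 4 π bond(s) = 5.)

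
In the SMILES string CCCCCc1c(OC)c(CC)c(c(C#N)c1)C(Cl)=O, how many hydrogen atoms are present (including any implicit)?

Hydrogens are implicit in SMILES; fill each atom to its normal valence:
  5 × C: 2 H each → 10
  5 × C (aromatic): no H
  3 × C: 3 H each → 9
  2 × C: no H
  2 × O: no H
  1 × C (aromatic): 1 H
  1 × Cl: no H
  1 × N: no H
  Total hydrogens = 20.

20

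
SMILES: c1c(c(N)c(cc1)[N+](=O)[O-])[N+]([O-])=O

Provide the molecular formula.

C6H5N3O4

Heavy atoms from the SMILES: 6 C, 3 N, 4 O.
Implicit hydrogens by atom environment:
  3 × C (aromatic): 1 H each → 3
  3 × C (aromatic): no H
  2 × N (charge +1): no H
  2 × O: no H
  2 × O (charge -1): no H
  1 × N: 2 H
  Total hydrogens = 5.
Molecular formula: C6H5N3O4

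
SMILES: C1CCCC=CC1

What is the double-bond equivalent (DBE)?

Molecular formula from the SMILES: C7H12.
DoU = (2C + 2 + N − H − X)/2 = (2·7 + 2 + 0 − 12 − 0)/2 = 4/2 = 2.
(Structurally: 1 ring(s) + 1 π bond(s) = 2.)

2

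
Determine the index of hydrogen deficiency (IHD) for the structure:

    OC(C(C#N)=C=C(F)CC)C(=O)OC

Molecular formula from the SMILES: C9H10FNO3.
DoU = (2C + 2 + N − H − X)/2 = (2·9 + 2 + 1 − 10 − 1)/2 = 10/2 = 5.
(Structurally: 0 ring(s) + 5 π bond(s) = 5.)

5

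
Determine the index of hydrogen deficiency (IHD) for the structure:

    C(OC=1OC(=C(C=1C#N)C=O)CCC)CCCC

Molecular formula from the SMILES: C14H19NO3.
DoU = (2C + 2 + N − H − X)/2 = (2·14 + 2 + 1 − 19 − 0)/2 = 12/2 = 6.
(Structurally: 1 ring(s) + 5 π bond(s) = 6.)

6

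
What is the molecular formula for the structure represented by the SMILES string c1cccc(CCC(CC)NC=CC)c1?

C14H21N

Heavy atoms from the SMILES: 14 C, 1 N.
Implicit hydrogens by atom environment:
  5 × C (aromatic): 1 H each → 5
  3 × C: 2 H each → 6
  3 × C: 1 H each → 3
  2 × C: 3 H each → 6
  1 × C (aromatic): no H
  1 × N: 1 H
  Total hydrogens = 21.
Molecular formula: C14H21N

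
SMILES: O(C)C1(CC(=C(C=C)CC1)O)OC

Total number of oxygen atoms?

3

The symbol for oxygen appears 3 times in the SMILES.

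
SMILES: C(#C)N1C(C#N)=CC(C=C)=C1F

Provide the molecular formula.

C9H5FN2

Heavy atoms from the SMILES: 9 C, 1 F, 2 N.
Implicit hydrogens by atom environment:
  3 × C (aromatic): no H
  2 × C: 1 H each → 2
  2 × C: no H
  1 × C: 2 H
  1 × C (aromatic): 1 H
  1 × F: no H
  1 × N (aromatic): no H
  1 × N: no H
  Total hydrogens = 5.
Molecular formula: C9H5FN2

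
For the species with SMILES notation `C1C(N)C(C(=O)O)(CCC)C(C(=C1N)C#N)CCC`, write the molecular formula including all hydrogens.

Heavy atoms from the SMILES: 14 C, 3 N, 2 O.
Implicit hydrogens by atom environment:
  5 × C: 2 H each → 10
  5 × C: no H
  2 × C: 3 H each → 6
  2 × C: 1 H each → 2
  2 × N: 2 H each → 4
  1 × N: no H
  1 × O: 1 H
  1 × O: no H
  Total hydrogens = 23.
Molecular formula: C14H23N3O2

C14H23N3O2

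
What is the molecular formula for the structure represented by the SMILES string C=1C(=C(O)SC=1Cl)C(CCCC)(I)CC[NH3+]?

Heavy atoms from the SMILES: 11 C, 1 Cl, 1 I, 1 N, 1 O, 1 S.
Implicit hydrogens by atom environment:
  5 × C: 2 H each → 10
  3 × C (aromatic): no H
  1 × C: 3 H
  1 × C (aromatic): 1 H
  1 × C: no H
  1 × Cl: no H
  1 × I: no H
  1 × N (charge +1): 3 H
  1 × O: 1 H
  1 × S (aromatic): no H
  Total hydrogens = 18.
Net charge +1.
Molecular formula: C11H18ClINOS+

C11H18ClINOS+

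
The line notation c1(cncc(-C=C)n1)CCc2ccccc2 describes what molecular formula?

Heavy atoms from the SMILES: 14 C, 2 N.
Implicit hydrogens by atom environment:
  7 × C (aromatic): 1 H each → 7
  3 × C: 2 H each → 6
  3 × C (aromatic): no H
  2 × N (aromatic): no H
  1 × C: 1 H
  Total hydrogens = 14.
Molecular formula: C14H14N2

C14H14N2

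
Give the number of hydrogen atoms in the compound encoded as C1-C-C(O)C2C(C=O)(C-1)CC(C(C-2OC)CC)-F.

Hydrogens are implicit in SMILES; fill each atom to its normal valence:
  6 × C: 1 H each → 6
  5 × C: 2 H each → 10
  2 × C: 3 H each → 6
  2 × O: no H
  1 × C: no H
  1 × F: no H
  1 × O: 1 H
  Total hydrogens = 23.

23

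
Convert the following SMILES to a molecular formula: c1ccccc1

Heavy atoms from the SMILES: 6 C.
Implicit hydrogens by atom environment:
  6 × C (aromatic): 1 H each → 6
  Total hydrogens = 6.
Molecular formula: C6H6

C6H6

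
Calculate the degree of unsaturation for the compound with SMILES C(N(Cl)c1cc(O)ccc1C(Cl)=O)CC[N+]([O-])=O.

Molecular formula from the SMILES: C10H10Cl2N2O4.
DoU = (2C + 2 + N − H − X)/2 = (2·10 + 2 + 2 − 10 − 2)/2 = 12/2 = 6.
(Structurally: 1 ring(s) + 5 π bond(s) = 6.)

6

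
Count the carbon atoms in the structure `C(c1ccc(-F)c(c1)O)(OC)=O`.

8

The symbol for carbon appears 8 times in the SMILES. Lowercase c denotes aromatic carbon and counts toward C.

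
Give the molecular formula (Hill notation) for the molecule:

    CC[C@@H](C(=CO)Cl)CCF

Heavy atoms from the SMILES: 7 C, 1 Cl, 1 F, 1 O.
Implicit hydrogens by atom environment:
  3 × C: 2 H each → 6
  2 × C: 1 H each → 2
  1 × C: 3 H
  1 × C: no H
  1 × Cl: no H
  1 × F: no H
  1 × O: 1 H
  Total hydrogens = 12.
Molecular formula: C7H12ClFO

C7H12ClFO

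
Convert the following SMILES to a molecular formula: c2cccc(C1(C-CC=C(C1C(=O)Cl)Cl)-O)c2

C13H12Cl2O2

Heavy atoms from the SMILES: 13 C, 2 Cl, 2 O.
Implicit hydrogens by atom environment:
  5 × C (aromatic): 1 H each → 5
  3 × C: no H
  2 × C: 2 H each → 4
  2 × C: 1 H each → 2
  2 × Cl: no H
  1 × C (aromatic): no H
  1 × O: 1 H
  1 × O: no H
  Total hydrogens = 12.
Molecular formula: C13H12Cl2O2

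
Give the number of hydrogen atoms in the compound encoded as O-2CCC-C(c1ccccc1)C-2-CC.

18

Hydrogens are implicit in SMILES; fill each atom to its normal valence:
  5 × C (aromatic): 1 H each → 5
  4 × C: 2 H each → 8
  2 × C: 1 H each → 2
  1 × C: 3 H
  1 × C (aromatic): no H
  1 × O: no H
  Total hydrogens = 18.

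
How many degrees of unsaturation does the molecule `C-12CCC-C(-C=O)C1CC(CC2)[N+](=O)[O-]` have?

4

Molecular formula from the SMILES: C11H17NO3.
DoU = (2C + 2 + N − H − X)/2 = (2·11 + 2 + 1 − 17 − 0)/2 = 8/2 = 4.
(Structurally: 2 ring(s) + 2 π bond(s) = 4.)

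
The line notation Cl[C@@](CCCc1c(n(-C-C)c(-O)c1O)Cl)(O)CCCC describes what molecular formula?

Heavy atoms from the SMILES: 14 C, 2 Cl, 1 N, 3 O.
Implicit hydrogens by atom environment:
  7 × C: 2 H each → 14
  4 × C (aromatic): no H
  3 × O: 1 H each → 3
  2 × C: 3 H each → 6
  2 × Cl: no H
  1 × C: no H
  1 × N (aromatic): no H
  Total hydrogens = 23.
Molecular formula: C14H23Cl2NO3

C14H23Cl2NO3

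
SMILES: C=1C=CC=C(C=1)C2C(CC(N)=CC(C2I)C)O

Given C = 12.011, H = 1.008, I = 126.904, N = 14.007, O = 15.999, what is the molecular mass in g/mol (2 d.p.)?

Molecular formula: C14H18INO.
M = 14×12.011 + 18×1.008 + 1×126.904 + 1×14.007 + 1×15.999 = 343.21 g/mol.

343.21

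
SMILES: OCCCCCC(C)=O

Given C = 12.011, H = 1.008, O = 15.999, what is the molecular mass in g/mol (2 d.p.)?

Molecular formula: C7H14O2.
M = 7×12.011 + 14×1.008 + 2×15.999 = 130.19 g/mol.

130.19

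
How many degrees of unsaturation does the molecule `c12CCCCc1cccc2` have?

Molecular formula from the SMILES: C10H12.
DoU = (2C + 2 + N − H − X)/2 = (2·10 + 2 + 0 − 12 − 0)/2 = 10/2 = 5.
(Structurally: 2 ring(s) + 3 π bond(s) = 5.)

5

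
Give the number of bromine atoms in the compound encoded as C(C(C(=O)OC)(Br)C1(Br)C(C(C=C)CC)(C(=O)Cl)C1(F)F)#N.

2

The symbol for bromine appears 2 times in the SMILES.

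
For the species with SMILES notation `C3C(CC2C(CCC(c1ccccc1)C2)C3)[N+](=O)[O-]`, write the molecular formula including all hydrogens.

Heavy atoms from the SMILES: 16 C, 1 N, 2 O.
Implicit hydrogens by atom environment:
  6 × C: 2 H each → 12
  5 × C (aromatic): 1 H each → 5
  4 × C: 1 H each → 4
  1 × C (aromatic): no H
  1 × N (charge +1): no H
  1 × O: no H
  1 × O (charge -1): no H
  Total hydrogens = 21.
Molecular formula: C16H21NO2

C16H21NO2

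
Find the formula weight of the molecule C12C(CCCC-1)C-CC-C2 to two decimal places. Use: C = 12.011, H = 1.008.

Molecular formula: C10H18.
M = 10×12.011 + 18×1.008 = 138.25 g/mol.

138.25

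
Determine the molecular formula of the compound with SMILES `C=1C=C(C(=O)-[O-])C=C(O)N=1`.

Heavy atoms from the SMILES: 6 C, 1 N, 3 O.
Implicit hydrogens by atom environment:
  3 × C (aromatic): 1 H each → 3
  2 × C (aromatic): no H
  1 × C: no H
  1 × N (aromatic): no H
  1 × O: 1 H
  1 × O: no H
  1 × O (charge -1): no H
  Total hydrogens = 4.
Net charge -1.
Molecular formula: C6H4NO3-

C6H4NO3-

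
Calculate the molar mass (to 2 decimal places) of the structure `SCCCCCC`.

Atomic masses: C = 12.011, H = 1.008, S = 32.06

118.24

Molecular formula: C6H14S.
M = 6×12.011 + 14×1.008 + 1×32.06 = 118.24 g/mol.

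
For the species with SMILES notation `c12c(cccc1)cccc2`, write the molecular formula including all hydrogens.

C10H8

Heavy atoms from the SMILES: 10 C.
Implicit hydrogens by atom environment:
  8 × C (aromatic): 1 H each → 8
  2 × C (aromatic): no H
  Total hydrogens = 8.
Molecular formula: C10H8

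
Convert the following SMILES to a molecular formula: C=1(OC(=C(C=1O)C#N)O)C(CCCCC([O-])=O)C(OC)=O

C13H14NO7-

Heavy atoms from the SMILES: 13 C, 1 N, 7 O.
Implicit hydrogens by atom environment:
  4 × C: 2 H each → 8
  4 × C (aromatic): no H
  3 × C: no H
  3 × O: no H
  2 × O: 1 H each → 2
  1 × C: 3 H
  1 × C: 1 H
  1 × N: no H
  1 × O (aromatic): no H
  1 × O (charge -1): no H
  Total hydrogens = 14.
Net charge -1.
Molecular formula: C13H14NO7-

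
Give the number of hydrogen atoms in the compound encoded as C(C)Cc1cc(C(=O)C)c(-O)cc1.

Hydrogens are implicit in SMILES; fill each atom to its normal valence:
  3 × C (aromatic): 1 H each → 3
  3 × C (aromatic): no H
  2 × C: 3 H each → 6
  2 × C: 2 H each → 4
  1 × C: no H
  1 × O: 1 H
  1 × O: no H
  Total hydrogens = 14.

14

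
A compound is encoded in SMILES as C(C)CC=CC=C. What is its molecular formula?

C7H12

Heavy atoms from the SMILES: 7 C.
Implicit hydrogens by atom environment:
  3 × C: 2 H each → 6
  3 × C: 1 H each → 3
  1 × C: 3 H
  Total hydrogens = 12.
Molecular formula: C7H12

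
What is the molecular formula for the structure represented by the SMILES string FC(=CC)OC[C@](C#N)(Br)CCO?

Heavy atoms from the SMILES: 1 Br, 8 C, 1 F, 1 N, 2 O.
Implicit hydrogens by atom environment:
  3 × C: 2 H each → 6
  3 × C: no H
  1 × Br: no H
  1 × C: 3 H
  1 × C: 1 H
  1 × F: no H
  1 × N: no H
  1 × O: 1 H
  1 × O: no H
  Total hydrogens = 11.
Molecular formula: C8H11BrFNO2

C8H11BrFNO2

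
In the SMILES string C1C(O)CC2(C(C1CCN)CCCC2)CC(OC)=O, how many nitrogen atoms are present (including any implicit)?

1

The symbol for nitrogen appears 1 time in the SMILES.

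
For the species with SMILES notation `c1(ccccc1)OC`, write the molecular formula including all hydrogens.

C7H8O

Heavy atoms from the SMILES: 7 C, 1 O.
Implicit hydrogens by atom environment:
  5 × C (aromatic): 1 H each → 5
  1 × C: 3 H
  1 × C (aromatic): no H
  1 × O: no H
  Total hydrogens = 8.
Molecular formula: C7H8O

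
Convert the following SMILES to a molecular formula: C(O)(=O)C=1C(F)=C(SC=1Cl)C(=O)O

Heavy atoms from the SMILES: 6 C, 1 Cl, 1 F, 4 O, 1 S.
Implicit hydrogens by atom environment:
  4 × C (aromatic): no H
  2 × C: no H
  2 × O: 1 H each → 2
  2 × O: no H
  1 × Cl: no H
  1 × F: no H
  1 × S (aromatic): no H
  Total hydrogens = 2.
Molecular formula: C6H2ClFO4S

C6H2ClFO4S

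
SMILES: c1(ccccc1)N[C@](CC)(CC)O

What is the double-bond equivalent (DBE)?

4

Molecular formula from the SMILES: C11H17NO.
DoU = (2C + 2 + N − H − X)/2 = (2·11 + 2 + 1 − 17 − 0)/2 = 8/2 = 4.
(Structurally: 1 ring(s) + 3 π bond(s) = 4.)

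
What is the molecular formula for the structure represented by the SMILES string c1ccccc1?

Heavy atoms from the SMILES: 6 C.
Implicit hydrogens by atom environment:
  6 × C (aromatic): 1 H each → 6
  Total hydrogens = 6.
Molecular formula: C6H6

C6H6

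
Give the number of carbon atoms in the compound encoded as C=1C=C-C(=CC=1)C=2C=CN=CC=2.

11

The symbol for carbon appears 11 times in the SMILES.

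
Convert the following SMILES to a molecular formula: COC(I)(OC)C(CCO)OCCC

C9H19IO4

Heavy atoms from the SMILES: 9 C, 1 I, 4 O.
Implicit hydrogens by atom environment:
  4 × C: 2 H each → 8
  3 × C: 3 H each → 9
  3 × O: no H
  1 × C: 1 H
  1 × C: no H
  1 × I: no H
  1 × O: 1 H
  Total hydrogens = 19.
Molecular formula: C9H19IO4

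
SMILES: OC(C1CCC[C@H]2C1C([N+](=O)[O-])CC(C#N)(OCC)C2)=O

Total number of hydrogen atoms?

Hydrogens are implicit in SMILES; fill each atom to its normal valence:
  6 × C: 2 H each → 12
  4 × C: 1 H each → 4
  3 × C: no H
  3 × O: no H
  1 × C: 3 H
  1 × N: no H
  1 × N (charge +1): no H
  1 × O: 1 H
  1 × O (charge -1): no H
  Total hydrogens = 20.

20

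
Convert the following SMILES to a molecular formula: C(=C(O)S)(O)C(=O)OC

C4H6O4S

Heavy atoms from the SMILES: 4 C, 4 O, 1 S.
Implicit hydrogens by atom environment:
  3 × C: no H
  2 × O: 1 H each → 2
  2 × O: no H
  1 × C: 3 H
  1 × S: 1 H
  Total hydrogens = 6.
Molecular formula: C4H6O4S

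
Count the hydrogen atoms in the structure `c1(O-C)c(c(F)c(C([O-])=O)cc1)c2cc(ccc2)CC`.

Hydrogens are implicit in SMILES; fill each atom to its normal valence:
  6 × C (aromatic): 1 H each → 6
  6 × C (aromatic): no H
  2 × C: 3 H each → 6
  2 × O: no H
  1 × C: 2 H
  1 × C: no H
  1 × F: no H
  1 × O (charge -1): no H
  Total hydrogens = 14.

14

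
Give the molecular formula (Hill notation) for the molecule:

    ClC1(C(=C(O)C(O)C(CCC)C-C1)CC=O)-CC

Heavy atoms from the SMILES: 14 C, 1 Cl, 3 O.
Implicit hydrogens by atom environment:
  6 × C: 2 H each → 12
  3 × C: 1 H each → 3
  3 × C: no H
  2 × C: 3 H each → 6
  2 × O: 1 H each → 2
  1 × Cl: no H
  1 × O: no H
  Total hydrogens = 23.
Molecular formula: C14H23ClO3

C14H23ClO3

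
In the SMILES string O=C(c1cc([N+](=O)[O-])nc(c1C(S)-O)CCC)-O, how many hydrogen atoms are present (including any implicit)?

12

Hydrogens are implicit in SMILES; fill each atom to its normal valence:
  4 × C (aromatic): no H
  2 × C: 2 H each → 4
  2 × O: 1 H each → 2
  2 × O: no H
  1 × C: 3 H
  1 × C (aromatic): 1 H
  1 × C: 1 H
  1 × C: no H
  1 × N (aromatic): no H
  1 × N (charge +1): no H
  1 × O (charge -1): no H
  1 × S: 1 H
  Total hydrogens = 12.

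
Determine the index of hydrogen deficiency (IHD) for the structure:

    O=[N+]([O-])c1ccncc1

Molecular formula from the SMILES: C5H4N2O2.
DoU = (2C + 2 + N − H − X)/2 = (2·5 + 2 + 2 − 4 − 0)/2 = 10/2 = 5.
(Structurally: 1 ring(s) + 4 π bond(s) = 5.)

5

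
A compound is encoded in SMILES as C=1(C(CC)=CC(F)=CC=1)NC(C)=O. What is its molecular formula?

C10H12FNO

Heavy atoms from the SMILES: 10 C, 1 F, 1 N, 1 O.
Implicit hydrogens by atom environment:
  3 × C (aromatic): 1 H each → 3
  3 × C (aromatic): no H
  2 × C: 3 H each → 6
  1 × C: 2 H
  1 × C: no H
  1 × F: no H
  1 × N: 1 H
  1 × O: no H
  Total hydrogens = 12.
Molecular formula: C10H12FNO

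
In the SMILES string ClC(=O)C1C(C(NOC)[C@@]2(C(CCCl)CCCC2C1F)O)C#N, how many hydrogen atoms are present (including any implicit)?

Hydrogens are implicit in SMILES; fill each atom to its normal valence:
  6 × C: 1 H each → 6
  5 × C: 2 H each → 10
  3 × C: no H
  2 × Cl: no H
  2 × O: no H
  1 × C: 3 H
  1 × F: no H
  1 × N: 1 H
  1 × N: no H
  1 × O: 1 H
  Total hydrogens = 21.

21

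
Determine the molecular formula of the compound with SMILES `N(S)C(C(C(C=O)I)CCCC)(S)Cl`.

Heavy atoms from the SMILES: 8 C, 1 Cl, 1 I, 1 N, 1 O, 2 S.
Implicit hydrogens by atom environment:
  3 × C: 2 H each → 6
  3 × C: 1 H each → 3
  2 × S: 1 H each → 2
  1 × C: 3 H
  1 × C: no H
  1 × Cl: no H
  1 × I: no H
  1 × N: 1 H
  1 × O: no H
  Total hydrogens = 15.
Molecular formula: C8H15ClINOS2

C8H15ClINOS2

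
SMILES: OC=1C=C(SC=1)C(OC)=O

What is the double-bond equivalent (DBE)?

Molecular formula from the SMILES: C6H6O3S.
DoU = (2C + 2 + N − H − X)/2 = (2·6 + 2 + 0 − 6 − 0)/2 = 8/2 = 4.
(Structurally: 1 ring(s) + 3 π bond(s) = 4.)

4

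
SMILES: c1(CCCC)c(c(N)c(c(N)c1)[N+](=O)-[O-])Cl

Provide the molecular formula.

Heavy atoms from the SMILES: 10 C, 1 Cl, 3 N, 2 O.
Implicit hydrogens by atom environment:
  5 × C (aromatic): no H
  3 × C: 2 H each → 6
  2 × N: 2 H each → 4
  1 × C: 3 H
  1 × C (aromatic): 1 H
  1 × Cl: no H
  1 × N (charge +1): no H
  1 × O: no H
  1 × O (charge -1): no H
  Total hydrogens = 14.
Molecular formula: C10H14ClN3O2

C10H14ClN3O2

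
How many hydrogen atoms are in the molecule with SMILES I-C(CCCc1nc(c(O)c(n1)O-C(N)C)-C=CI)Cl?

Hydrogens are implicit in SMILES; fill each atom to its normal valence:
  4 × C: 1 H each → 4
  4 × C (aromatic): no H
  3 × C: 2 H each → 6
  2 × I: no H
  2 × N (aromatic): no H
  1 × C: 3 H
  1 × Cl: no H
  1 × N: 2 H
  1 × O: 1 H
  1 × O: no H
  Total hydrogens = 16.

16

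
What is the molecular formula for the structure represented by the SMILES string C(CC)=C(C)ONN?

C5H12N2O

Heavy atoms from the SMILES: 5 C, 2 N, 1 O.
Implicit hydrogens by atom environment:
  2 × C: 3 H each → 6
  1 × C: 2 H
  1 × C: 1 H
  1 × C: no H
  1 × N: 2 H
  1 × N: 1 H
  1 × O: no H
  Total hydrogens = 12.
Molecular formula: C5H12N2O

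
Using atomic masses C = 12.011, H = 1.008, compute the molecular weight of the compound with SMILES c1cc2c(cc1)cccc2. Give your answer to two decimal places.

Molecular formula: C10H8.
M = 10×12.011 + 8×1.008 = 128.17 g/mol.

128.17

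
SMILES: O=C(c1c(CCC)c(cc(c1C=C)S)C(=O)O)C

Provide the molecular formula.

C14H16O3S

Heavy atoms from the SMILES: 14 C, 3 O, 1 S.
Implicit hydrogens by atom environment:
  5 × C (aromatic): no H
  3 × C: 2 H each → 6
  2 × C: 3 H each → 6
  2 × C: no H
  2 × O: no H
  1 × C (aromatic): 1 H
  1 × C: 1 H
  1 × O: 1 H
  1 × S: 1 H
  Total hydrogens = 16.
Molecular formula: C14H16O3S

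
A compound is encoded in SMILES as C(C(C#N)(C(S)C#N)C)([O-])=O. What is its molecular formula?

C6H5N2O2S-

Heavy atoms from the SMILES: 6 C, 2 N, 2 O, 1 S.
Implicit hydrogens by atom environment:
  4 × C: no H
  2 × N: no H
  1 × C: 3 H
  1 × C: 1 H
  1 × O: no H
  1 × O (charge -1): no H
  1 × S: 1 H
  Total hydrogens = 5.
Net charge -1.
Molecular formula: C6H5N2O2S-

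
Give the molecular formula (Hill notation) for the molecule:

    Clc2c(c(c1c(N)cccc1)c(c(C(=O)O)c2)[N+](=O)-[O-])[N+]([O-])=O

Heavy atoms from the SMILES: 13 C, 1 Cl, 3 N, 6 O.
Implicit hydrogens by atom environment:
  7 × C (aromatic): no H
  5 × C (aromatic): 1 H each → 5
  3 × O: no H
  2 × N (charge +1): no H
  2 × O (charge -1): no H
  1 × C: no H
  1 × Cl: no H
  1 × N: 2 H
  1 × O: 1 H
  Total hydrogens = 8.
Molecular formula: C13H8ClN3O6

C13H8ClN3O6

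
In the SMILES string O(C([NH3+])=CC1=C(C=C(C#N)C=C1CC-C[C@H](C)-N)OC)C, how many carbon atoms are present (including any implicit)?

16

The symbol for carbon appears 16 times in the SMILES.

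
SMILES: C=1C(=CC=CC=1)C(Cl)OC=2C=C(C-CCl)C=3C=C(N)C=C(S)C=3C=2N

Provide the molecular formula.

C19H18Cl2N2OS

Heavy atoms from the SMILES: 19 C, 2 Cl, 2 N, 1 O, 1 S.
Implicit hydrogens by atom environment:
  8 × C (aromatic): 1 H each → 8
  8 × C (aromatic): no H
  2 × C: 2 H each → 4
  2 × Cl: no H
  2 × N: 2 H each → 4
  1 × C: 1 H
  1 × O: no H
  1 × S: 1 H
  Total hydrogens = 18.
Molecular formula: C19H18Cl2N2OS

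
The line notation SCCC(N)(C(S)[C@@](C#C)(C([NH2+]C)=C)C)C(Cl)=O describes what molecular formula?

C12H20ClN2OS2+

Heavy atoms from the SMILES: 12 C, 1 Cl, 2 N, 1 O, 2 S.
Implicit hydrogens by atom environment:
  5 × C: no H
  3 × C: 2 H each → 6
  2 × C: 3 H each → 6
  2 × C: 1 H each → 2
  2 × S: 1 H each → 2
  1 × Cl: no H
  1 × N (charge +1): 2 H
  1 × N: 2 H
  1 × O: no H
  Total hydrogens = 20.
Net charge +1.
Molecular formula: C12H20ClN2OS2+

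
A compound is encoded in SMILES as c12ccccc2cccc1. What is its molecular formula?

Heavy atoms from the SMILES: 10 C.
Implicit hydrogens by atom environment:
  8 × C (aromatic): 1 H each → 8
  2 × C (aromatic): no H
  Total hydrogens = 8.
Molecular formula: C10H8

C10H8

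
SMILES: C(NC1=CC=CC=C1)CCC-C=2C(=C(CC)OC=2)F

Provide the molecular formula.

Heavy atoms from the SMILES: 16 C, 1 F, 1 N, 1 O.
Implicit hydrogens by atom environment:
  6 × C (aromatic): 1 H each → 6
  5 × C: 2 H each → 10
  4 × C (aromatic): no H
  1 × C: 3 H
  1 × F: no H
  1 × N: 1 H
  1 × O (aromatic): no H
  Total hydrogens = 20.
Molecular formula: C16H20FNO

C16H20FNO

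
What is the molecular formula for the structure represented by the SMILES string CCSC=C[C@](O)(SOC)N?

Heavy atoms from the SMILES: 6 C, 1 N, 2 O, 2 S.
Implicit hydrogens by atom environment:
  2 × C: 3 H each → 6
  2 × C: 1 H each → 2
  2 × S: no H
  1 × C: 2 H
  1 × C: no H
  1 × N: 2 H
  1 × O: 1 H
  1 × O: no H
  Total hydrogens = 13.
Molecular formula: C6H13NO2S2

C6H13NO2S2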